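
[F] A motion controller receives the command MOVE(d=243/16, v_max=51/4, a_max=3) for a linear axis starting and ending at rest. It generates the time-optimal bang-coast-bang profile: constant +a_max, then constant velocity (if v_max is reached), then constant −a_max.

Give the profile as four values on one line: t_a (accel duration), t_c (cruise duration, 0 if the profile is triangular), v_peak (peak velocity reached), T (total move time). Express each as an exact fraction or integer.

t_a=9/4 t_c=0 v_peak=27/4 T=9/2

v_max²/a_max = (51/4)²/3 = 867/16
243/16 < 867/16 so t_c = 0
v_peak = √(243/16·3) = √(729/16) = 27/4
t_a = (27/4)/3 = 9/4; t_c = 0
T = 2·9/4 = 9/2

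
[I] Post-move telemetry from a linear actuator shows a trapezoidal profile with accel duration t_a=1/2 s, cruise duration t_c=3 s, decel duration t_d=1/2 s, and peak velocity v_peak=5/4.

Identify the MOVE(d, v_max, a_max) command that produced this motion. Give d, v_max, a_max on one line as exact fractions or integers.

a_max = (5/4)/(1/2) = 5/2
d_a = ½·5/4·1/2 = 5/16; d_c = 5/4·3 = 15/4
d = 2·5/16 + 15/4 = 35/8
t_c = 3 > 0 so v_max = 5/4

d=35/8 v_max=5/4 a_max=5/2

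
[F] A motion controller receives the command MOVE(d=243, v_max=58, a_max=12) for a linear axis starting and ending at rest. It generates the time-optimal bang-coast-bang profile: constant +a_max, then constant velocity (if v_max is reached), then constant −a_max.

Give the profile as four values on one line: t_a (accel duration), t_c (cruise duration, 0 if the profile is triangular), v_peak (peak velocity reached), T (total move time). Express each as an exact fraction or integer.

t_a=9/2 t_c=0 v_peak=54 T=9

v_max²/a_max = 58²/12 = 841/3
243 < 841/3 ⇒ no cruise
v_peak = √(243·12) = √2916 = 54
t_a = 54/12 = 9/2; t_c = 0
T = 2·9/2 = 9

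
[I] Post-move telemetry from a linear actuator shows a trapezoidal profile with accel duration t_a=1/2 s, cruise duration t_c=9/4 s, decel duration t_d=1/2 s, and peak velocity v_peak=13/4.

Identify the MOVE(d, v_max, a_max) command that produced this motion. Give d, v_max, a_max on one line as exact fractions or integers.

d=143/16 v_max=13/4 a_max=13/2

a_max = (13/4)/(1/2) = 13/2
d_a = ½·13/4·1/2 = 13/16; d_c = 13/4·9/4 = 117/16
d = 2·13/16 + 117/16 = 143/16
t_c = 9/4 > 0 ⇒ limit active, v_max = 13/4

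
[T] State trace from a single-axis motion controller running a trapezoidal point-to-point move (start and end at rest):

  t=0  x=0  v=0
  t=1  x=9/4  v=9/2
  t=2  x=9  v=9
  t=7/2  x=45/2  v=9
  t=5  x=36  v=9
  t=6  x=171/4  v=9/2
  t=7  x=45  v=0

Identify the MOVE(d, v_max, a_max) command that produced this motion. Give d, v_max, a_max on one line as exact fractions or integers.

final state: t=7, x=45, v=0 → d = 45
a_max = (9/2−0)/(1−0) = 9/2
max v = 9 over t∈[2,5] → v_max = 9
check: 9·(2+3) = 45 ✓

d=45 v_max=9 a_max=9/2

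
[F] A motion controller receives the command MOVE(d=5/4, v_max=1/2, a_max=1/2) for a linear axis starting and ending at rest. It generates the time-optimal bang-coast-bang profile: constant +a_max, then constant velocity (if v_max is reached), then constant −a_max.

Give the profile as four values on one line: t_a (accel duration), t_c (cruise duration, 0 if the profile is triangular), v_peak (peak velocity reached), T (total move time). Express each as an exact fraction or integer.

v_max²/a_max = (1/2)²/(1/2) = 1/2
5/4 ≥ 1/2 → trapezoidal
t_a = (1/2)/(1/2) = 1; v_peak = 1/2
d_cruise = 5/4 − 1/2 = 3/4; t_c = (3/4)/(1/2) = 3/2
T = 2·1 + 3/2 = 7/2

t_a=1 t_c=3/2 v_peak=1/2 T=7/2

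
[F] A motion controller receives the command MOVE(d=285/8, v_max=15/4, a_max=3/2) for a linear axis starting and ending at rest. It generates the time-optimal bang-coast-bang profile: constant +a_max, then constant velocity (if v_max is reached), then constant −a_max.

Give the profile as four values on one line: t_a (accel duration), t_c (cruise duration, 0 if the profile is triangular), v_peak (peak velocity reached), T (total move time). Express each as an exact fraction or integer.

vₘ²/aₘ = (15/4)²/(3/2) = 75/8
285/8 ≥ 75/8 ⇒ cruise phase
t_a = (15/4)/(3/2) = 5/2; v_peak = 15/4
d_cruise = 285/8 − 75/8 = 105/4; t_c = (105/4)/(15/4) = 7
T = 2·5/2 + 7 = 12

t_a=5/2 t_c=7 v_peak=15/4 T=12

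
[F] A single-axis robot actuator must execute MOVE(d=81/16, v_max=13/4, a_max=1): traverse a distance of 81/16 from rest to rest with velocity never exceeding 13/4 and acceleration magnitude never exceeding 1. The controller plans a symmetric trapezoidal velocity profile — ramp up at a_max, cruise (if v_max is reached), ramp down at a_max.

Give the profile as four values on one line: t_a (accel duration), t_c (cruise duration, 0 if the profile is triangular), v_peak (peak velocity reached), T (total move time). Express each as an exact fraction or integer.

v_max²/a_max = (13/4)²/1 = 169/16
81/16 < 169/16 ⇒ no cruise
v_peak = √(81/16·1) = √(81/16) = 9/4
t_a = (9/4)/1 = 9/4; t_c = 0
T = 2·9/4 = 9/2

t_a=9/4 t_c=0 v_peak=9/4 T=9/2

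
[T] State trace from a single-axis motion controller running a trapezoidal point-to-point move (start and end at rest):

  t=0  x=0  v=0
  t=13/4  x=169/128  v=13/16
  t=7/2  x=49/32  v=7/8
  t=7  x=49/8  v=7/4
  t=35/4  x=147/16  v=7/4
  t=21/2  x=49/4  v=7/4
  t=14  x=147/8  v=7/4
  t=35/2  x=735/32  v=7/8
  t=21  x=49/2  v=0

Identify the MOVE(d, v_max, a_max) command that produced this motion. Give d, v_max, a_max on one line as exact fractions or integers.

d=49/2 v_max=7/4 a_max=1/4

final state: t=21, x=49/2, v=0 → d = 49/2
a_max = (13/16−0)/(13/4−0) = 1/4
max v = 7/4 over t∈[7,14] → v_max = 7/4
check: 7/4·(7+7) = 49/2 ✓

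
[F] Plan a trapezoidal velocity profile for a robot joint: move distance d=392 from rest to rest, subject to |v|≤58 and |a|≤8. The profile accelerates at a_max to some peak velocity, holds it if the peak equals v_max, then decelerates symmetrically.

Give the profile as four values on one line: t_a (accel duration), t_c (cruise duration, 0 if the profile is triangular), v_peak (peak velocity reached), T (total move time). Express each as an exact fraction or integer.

v_max²/a_max = 58²/8 = 841/2
392 < 841/2 → triangular
v_peak = √(392·8) = √3136 = 56
t_a = 56/8 = 7; t_c = 0
T = 2·7 = 14

t_a=7 t_c=0 v_peak=56 T=14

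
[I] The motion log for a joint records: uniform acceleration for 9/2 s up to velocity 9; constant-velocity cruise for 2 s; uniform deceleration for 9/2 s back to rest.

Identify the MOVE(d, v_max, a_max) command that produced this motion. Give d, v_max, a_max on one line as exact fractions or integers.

d=117/2 v_max=9 a_max=2

a_max = 9/(9/2) = 2
d_a = ½·9·9/2 = 81/4; d_c = 9·2 = 18
d = 2·81/4 + 18 = 117/2
t_c = 2 > 0 ⇒ limit active, v_max = 9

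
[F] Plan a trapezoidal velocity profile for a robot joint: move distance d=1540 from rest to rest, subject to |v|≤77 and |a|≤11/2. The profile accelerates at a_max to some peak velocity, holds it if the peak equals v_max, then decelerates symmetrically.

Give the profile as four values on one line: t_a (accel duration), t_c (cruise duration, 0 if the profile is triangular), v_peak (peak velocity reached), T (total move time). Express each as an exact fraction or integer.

t_a=14 t_c=6 v_peak=77 T=34

v_max²/a_max = 77²/(11/2) = 1078
1540 ≥ 1078 so v_max reached
t_a = 77/(11/2) = 14; v_peak = 77
d_cruise = 1540 − 1078 = 462; t_c = 462/77 = 6
T = 2·14 + 6 = 34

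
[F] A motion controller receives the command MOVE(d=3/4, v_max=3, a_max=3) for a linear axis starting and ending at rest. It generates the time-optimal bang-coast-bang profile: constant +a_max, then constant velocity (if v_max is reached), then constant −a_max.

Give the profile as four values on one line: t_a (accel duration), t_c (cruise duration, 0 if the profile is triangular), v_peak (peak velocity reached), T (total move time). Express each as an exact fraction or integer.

vₘ²/aₘ = 3²/3 = 3
3/4 < 3 → triangular
v_peak = √(3/4·3) = √(9/4) = 3/2
t_a = (3/2)/3 = 1/2; t_c = 0
T = 2·1/2 = 1

t_a=1/2 t_c=0 v_peak=3/2 T=1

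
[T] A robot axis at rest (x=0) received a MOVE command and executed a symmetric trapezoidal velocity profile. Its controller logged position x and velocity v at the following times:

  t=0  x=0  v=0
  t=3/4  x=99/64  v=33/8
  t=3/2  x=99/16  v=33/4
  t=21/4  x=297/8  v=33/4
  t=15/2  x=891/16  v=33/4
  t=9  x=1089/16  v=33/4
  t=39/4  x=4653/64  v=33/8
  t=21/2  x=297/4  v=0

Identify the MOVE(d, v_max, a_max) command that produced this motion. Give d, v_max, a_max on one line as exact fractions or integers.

d=297/4 v_max=33/4 a_max=11/2

final state: t=21/2, x=297/4, v=0 → d = 297/4
a_max = (33/8−0)/(3/4−0) = 11/2
max v = 33/4 over t∈[3/2,9] → v_max = 33/4
check: 33/4·(3/2+15/2) = 297/4 ✓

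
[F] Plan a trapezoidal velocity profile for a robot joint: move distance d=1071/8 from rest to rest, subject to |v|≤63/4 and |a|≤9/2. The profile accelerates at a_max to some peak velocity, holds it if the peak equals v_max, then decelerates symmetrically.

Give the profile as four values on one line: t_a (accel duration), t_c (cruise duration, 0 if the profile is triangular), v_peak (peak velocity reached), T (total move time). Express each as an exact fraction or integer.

v_max²/a_max = (63/4)²/(9/2) = 441/8
1071/8 ≥ 441/8 → trapezoidal
t_a = (63/4)/(9/2) = 7/2; v_peak = 63/4
d_cruise = 1071/8 − 441/8 = 315/4; t_c = (315/4)/(63/4) = 5
T = 2·7/2 + 5 = 12

t_a=7/2 t_c=5 v_peak=63/4 T=12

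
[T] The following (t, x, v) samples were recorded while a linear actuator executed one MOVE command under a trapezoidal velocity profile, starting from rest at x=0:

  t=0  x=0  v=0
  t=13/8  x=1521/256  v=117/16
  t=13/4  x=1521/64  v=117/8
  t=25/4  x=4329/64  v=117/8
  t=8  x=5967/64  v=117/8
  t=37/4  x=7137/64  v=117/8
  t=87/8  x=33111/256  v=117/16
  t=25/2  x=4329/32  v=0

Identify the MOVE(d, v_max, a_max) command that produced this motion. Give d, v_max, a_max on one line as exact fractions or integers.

d=4329/32 v_max=117/8 a_max=9/2

final state: t=25/2, x=4329/32, v=0 → d = 4329/32
a_max = (117/16−0)/(13/8−0) = 9/2
max v = 117/8 over t∈[13/4,37/4] → v_max = 117/8
check: 117/8·(13/4+6) = 4329/32 ✓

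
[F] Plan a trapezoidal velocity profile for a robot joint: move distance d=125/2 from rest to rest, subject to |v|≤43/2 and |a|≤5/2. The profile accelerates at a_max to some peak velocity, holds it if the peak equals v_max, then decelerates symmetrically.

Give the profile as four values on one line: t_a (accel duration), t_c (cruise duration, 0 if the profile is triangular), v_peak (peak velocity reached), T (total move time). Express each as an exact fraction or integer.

t_a=5 t_c=0 v_peak=25/2 T=10

vₘ²/aₘ = (43/2)²/(5/2) = 1849/10
125/2 < 1849/10 ⇒ no cruise
v_peak = √(125/2·5/2) = √(625/4) = 25/2
t_a = (25/2)/(5/2) = 5; t_c = 0
T = 2·5 = 10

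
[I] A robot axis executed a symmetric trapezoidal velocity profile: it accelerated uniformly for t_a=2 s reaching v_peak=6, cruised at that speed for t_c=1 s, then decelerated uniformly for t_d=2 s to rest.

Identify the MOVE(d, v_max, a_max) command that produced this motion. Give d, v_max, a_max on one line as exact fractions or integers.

d=18 v_max=6 a_max=3

a_max = 6/2 = 3
d_a = ½·6·2 = 6; d_c = 6·1 = 6
d = 2·6 + 6 = 18
t_c = 1 > 0 ⇒ limit active, v_max = 6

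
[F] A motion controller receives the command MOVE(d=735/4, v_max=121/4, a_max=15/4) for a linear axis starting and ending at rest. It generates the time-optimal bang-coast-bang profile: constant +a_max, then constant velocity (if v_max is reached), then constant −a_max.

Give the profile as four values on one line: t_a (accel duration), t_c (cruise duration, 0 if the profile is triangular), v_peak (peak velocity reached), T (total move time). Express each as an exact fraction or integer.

t_a=7 t_c=0 v_peak=105/4 T=14

vₘ²/aₘ = (121/4)²/(15/4) = 14641/60
735/4 < 14641/60 so t_c = 0
v_peak = √(735/4·15/4) = √(11025/16) = 105/4
t_a = (105/4)/(15/4) = 7; t_c = 0
T = 2·7 = 14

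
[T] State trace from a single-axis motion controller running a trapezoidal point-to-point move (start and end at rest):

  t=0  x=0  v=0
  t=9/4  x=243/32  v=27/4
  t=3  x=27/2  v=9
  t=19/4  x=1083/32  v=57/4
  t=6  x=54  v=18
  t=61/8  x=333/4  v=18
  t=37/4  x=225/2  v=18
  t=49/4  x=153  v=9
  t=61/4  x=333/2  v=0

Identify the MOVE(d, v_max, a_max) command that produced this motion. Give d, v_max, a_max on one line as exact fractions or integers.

d=333/2 v_max=18 a_max=3

final state: t=61/4, x=333/2, v=0 → d = 333/2
a_max = (27/4−0)/(9/4−0) = 3
max v = 18 over t∈[6,37/4] → v_max = 18
check: 18·(6+13/4) = 333/2 ✓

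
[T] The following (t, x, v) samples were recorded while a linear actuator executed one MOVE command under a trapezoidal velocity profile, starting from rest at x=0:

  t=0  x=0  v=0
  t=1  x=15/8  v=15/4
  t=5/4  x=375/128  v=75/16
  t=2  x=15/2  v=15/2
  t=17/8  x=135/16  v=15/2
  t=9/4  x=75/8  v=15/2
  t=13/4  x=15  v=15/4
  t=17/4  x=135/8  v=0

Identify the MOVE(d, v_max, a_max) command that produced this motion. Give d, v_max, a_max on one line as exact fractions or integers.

d=135/8 v_max=15/2 a_max=15/4

final state: t=17/4, x=135/8, v=0 → d = 135/8
a_max = (15/4−0)/(1−0) = 15/4
max v = 15/2 over t∈[2,9/4] → v_max = 15/2
check: 15/2·(2+1/4) = 135/8 ✓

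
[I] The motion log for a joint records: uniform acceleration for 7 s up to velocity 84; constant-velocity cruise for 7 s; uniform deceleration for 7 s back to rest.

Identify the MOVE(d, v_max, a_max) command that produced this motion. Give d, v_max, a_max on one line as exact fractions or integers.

a_max = 84/7 = 12
d_a = ½·84·7 = 294; d_c = 84·7 = 588
d = 2·294 + 588 = 1176
t_c = 7 > 0 → v_max = v_peak = 84

d=1176 v_max=84 a_max=12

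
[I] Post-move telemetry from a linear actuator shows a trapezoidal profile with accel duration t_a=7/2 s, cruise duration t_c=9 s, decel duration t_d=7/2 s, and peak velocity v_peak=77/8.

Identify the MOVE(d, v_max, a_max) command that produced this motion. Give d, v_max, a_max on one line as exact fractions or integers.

d=1925/16 v_max=77/8 a_max=11/4

a_max = (77/8)/(7/2) = 11/4
d_a = ½·77/8·7/2 = 539/32; d_c = 77/8·9 = 693/8
d = 2·539/32 + 693/8 = 1925/16
t_c = 9 > 0 so v_max = 77/8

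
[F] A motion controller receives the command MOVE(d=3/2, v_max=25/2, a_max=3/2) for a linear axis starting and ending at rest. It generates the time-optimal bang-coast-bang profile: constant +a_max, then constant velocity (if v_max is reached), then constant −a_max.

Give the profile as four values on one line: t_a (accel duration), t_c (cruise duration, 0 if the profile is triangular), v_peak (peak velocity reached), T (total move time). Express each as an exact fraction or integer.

t_a=1 t_c=0 v_peak=3/2 T=2

vₘ²/aₘ = (25/2)²/(3/2) = 625/6
3/2 < 625/6 → triangular
v_peak = √(3/2·3/2) = √(9/4) = 3/2
t_a = (3/2)/(3/2) = 1; t_c = 0
T = 2·1 = 2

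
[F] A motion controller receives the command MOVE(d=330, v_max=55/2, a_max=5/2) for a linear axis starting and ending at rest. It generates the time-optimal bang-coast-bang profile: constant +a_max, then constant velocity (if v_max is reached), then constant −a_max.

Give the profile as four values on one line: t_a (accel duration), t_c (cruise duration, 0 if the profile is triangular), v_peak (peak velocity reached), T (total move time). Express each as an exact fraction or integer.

t_a=11 t_c=1 v_peak=55/2 T=23

(v_max)²/a_max = (55/2)²/(5/2) = 605/2
330 ≥ 605/2 → trapezoidal
t_a = (55/2)/(5/2) = 11; v_peak = 55/2
d_cruise = 330 − 605/2 = 55/2; t_c = (55/2)/(55/2) = 1
T = 2·11 + 1 = 23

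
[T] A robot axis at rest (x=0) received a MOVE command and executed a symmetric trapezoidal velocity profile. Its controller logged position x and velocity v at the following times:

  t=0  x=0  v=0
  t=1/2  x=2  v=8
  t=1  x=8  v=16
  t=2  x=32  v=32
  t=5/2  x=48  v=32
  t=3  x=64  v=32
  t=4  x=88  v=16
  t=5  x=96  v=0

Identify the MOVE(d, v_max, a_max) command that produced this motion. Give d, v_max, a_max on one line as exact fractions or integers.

final state: t=5, x=96, v=0 → d = 96
a_max = (8−0)/(1/2−0) = 16
max v = 32 over t∈[2,3] → v_max = 32
check: 32·(2+1) = 96 ✓

d=96 v_max=32 a_max=16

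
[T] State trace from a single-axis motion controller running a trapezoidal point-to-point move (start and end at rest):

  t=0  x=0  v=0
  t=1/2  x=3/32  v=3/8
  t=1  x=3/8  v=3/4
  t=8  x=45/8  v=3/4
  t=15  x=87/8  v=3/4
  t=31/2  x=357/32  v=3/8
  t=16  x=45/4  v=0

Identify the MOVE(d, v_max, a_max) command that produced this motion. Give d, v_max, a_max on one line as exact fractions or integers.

final state: t=16, x=45/4, v=0 → d = 45/4
a_max = (3/8−0)/(1/2−0) = 3/4
max v = 3/4 over t∈[1,15] → v_max = 3/4
check: 3/4·(1+14) = 45/4 ✓

d=45/4 v_max=3/4 a_max=3/4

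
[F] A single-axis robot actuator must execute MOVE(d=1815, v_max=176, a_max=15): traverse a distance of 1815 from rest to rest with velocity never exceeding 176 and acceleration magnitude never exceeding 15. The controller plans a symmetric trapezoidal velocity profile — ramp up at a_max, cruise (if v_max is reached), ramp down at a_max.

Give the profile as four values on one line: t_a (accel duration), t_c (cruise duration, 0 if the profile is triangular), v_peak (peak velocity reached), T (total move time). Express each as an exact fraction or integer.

vₘ²/aₘ = 176²/15 = 30976/15
1815 < 30976/15 → triangular
v_peak = √(1815·15) = √27225 = 165
t_a = 165/15 = 11; t_c = 0
T = 2·11 = 22

t_a=11 t_c=0 v_peak=165 T=22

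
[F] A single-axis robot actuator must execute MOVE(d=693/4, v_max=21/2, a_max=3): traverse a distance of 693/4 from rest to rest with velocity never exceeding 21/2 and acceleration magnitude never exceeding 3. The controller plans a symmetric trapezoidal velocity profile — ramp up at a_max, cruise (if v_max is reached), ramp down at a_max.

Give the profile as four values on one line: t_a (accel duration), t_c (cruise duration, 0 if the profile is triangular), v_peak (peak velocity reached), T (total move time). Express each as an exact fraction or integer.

t_a=7/2 t_c=13 v_peak=21/2 T=20

v_max²/a_max = (21/2)²/3 = 147/4
693/4 ≥ 147/4 ⇒ cruise phase
t_a = (21/2)/3 = 7/2; v_peak = 21/2
d_cruise = 693/4 − 147/4 = 273/2; t_c = (273/2)/(21/2) = 13
T = 2·7/2 + 13 = 20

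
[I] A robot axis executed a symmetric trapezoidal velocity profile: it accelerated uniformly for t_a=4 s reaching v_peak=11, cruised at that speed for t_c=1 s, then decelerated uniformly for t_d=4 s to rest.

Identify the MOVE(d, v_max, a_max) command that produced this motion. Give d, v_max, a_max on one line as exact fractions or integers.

a_max = 11/4
d_a = ½·11·4 = 22; d_c = 11·1 = 11
d = 2·22 + 11 = 55
t_c = 1 > 0 so v_max = 11

d=55 v_max=11 a_max=11/4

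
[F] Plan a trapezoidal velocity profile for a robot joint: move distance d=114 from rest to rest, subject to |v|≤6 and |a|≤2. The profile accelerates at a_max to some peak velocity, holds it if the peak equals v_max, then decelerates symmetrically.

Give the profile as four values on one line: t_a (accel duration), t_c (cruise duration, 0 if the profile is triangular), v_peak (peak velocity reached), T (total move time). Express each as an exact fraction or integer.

t_a=3 t_c=16 v_peak=6 T=22

vₘ²/aₘ = 6²/2 = 18
114 ≥ 18 so v_max reached
t_a = 6/2 = 3; v_peak = 6
d_cruise = 114 − 18 = 96; t_c = 96/6 = 16
T = 2·3 + 16 = 22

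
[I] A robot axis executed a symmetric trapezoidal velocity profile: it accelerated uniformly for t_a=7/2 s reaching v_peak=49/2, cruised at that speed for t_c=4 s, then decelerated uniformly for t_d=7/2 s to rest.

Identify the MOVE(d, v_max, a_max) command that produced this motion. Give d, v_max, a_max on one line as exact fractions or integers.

d=735/4 v_max=49/2 a_max=7

a_max = (49/2)/(7/2) = 7
d_a = ½·49/2·7/2 = 343/8; d_c = 49/2·4 = 98
d = 2·343/8 + 98 = 735/4
t_c = 4 > 0 ⇒ limit active, v_max = 49/2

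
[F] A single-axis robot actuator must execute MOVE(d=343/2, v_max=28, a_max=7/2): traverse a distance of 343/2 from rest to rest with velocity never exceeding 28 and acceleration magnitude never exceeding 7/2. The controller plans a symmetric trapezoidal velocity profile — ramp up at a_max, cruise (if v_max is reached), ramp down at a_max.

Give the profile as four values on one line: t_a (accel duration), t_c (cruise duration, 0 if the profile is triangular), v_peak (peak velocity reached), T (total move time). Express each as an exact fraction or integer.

t_a=7 t_c=0 v_peak=49/2 T=14

vₘ²/aₘ = 28²/(7/2) = 224
343/2 < 224 → triangular
v_peak = √(343/2·7/2) = √(2401/4) = 49/2
t_a = (49/2)/(7/2) = 7; t_c = 0
T = 2·7 = 14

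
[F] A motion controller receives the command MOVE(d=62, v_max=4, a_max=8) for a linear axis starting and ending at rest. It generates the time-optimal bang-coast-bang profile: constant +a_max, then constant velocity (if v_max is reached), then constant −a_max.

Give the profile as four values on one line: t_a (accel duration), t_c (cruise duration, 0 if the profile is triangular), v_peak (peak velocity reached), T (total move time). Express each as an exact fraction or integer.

t_a=1/2 t_c=15 v_peak=4 T=16

v_max²/a_max = 4²/8 = 2
62 ≥ 2 → trapezoidal
t_a = 4/8 = 1/2; v_peak = 4
d_cruise = 62 − 2 = 60; t_c = 60/4 = 15
T = 2·1/2 + 15 = 16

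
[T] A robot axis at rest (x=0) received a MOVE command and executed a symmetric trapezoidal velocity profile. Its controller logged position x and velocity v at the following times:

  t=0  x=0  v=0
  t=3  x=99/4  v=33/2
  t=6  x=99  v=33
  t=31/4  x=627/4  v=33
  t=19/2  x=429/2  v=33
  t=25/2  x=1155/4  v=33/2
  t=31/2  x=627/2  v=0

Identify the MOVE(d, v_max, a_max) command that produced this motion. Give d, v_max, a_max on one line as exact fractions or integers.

d=627/2 v_max=33 a_max=11/2

final state: t=31/2, x=627/2, v=0 → d = 627/2
a_max = (33/2−0)/(3−0) = 11/2
max v = 33 over t∈[6,19/2] → v_max = 33
check: 33·(6+7/2) = 627/2 ✓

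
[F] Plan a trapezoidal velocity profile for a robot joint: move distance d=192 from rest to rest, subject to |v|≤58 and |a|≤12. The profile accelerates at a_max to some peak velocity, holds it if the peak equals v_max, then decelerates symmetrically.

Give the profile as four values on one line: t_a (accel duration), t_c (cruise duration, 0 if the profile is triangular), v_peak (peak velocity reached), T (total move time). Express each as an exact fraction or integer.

t_a=4 t_c=0 v_peak=48 T=8

v_max²/a_max = 58²/12 = 841/3
192 < 841/3 ⇒ no cruise
v_peak = √(192·12) = √2304 = 48
t_a = 48/12 = 4; t_c = 0
T = 2·4 = 8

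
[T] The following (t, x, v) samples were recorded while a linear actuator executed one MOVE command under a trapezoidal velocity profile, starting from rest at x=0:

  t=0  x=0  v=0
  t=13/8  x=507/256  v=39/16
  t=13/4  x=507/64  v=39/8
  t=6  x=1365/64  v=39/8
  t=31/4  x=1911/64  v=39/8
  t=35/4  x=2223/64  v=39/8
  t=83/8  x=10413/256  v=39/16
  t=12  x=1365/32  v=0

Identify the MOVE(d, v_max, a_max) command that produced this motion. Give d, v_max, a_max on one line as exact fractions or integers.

d=1365/32 v_max=39/8 a_max=3/2

final state: t=12, x=1365/32, v=0 → d = 1365/32
a_max = (39/16−0)/(13/8−0) = 3/2
max v = 39/8 over t∈[13/4,35/4] → v_max = 39/8
check: 39/8·(13/4+11/2) = 1365/32 ✓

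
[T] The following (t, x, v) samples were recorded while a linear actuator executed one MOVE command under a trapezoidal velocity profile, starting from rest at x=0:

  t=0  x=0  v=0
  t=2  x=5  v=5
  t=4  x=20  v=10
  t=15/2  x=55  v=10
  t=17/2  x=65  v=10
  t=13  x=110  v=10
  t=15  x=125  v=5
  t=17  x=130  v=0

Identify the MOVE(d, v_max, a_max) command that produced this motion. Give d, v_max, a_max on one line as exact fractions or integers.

final state: t=17, x=130, v=0 → d = 130
a_max = (5−0)/(2−0) = 5/2
max v = 10 over t∈[4,13] → v_max = 10
check: 10·(4+9) = 130 ✓

d=130 v_max=10 a_max=5/2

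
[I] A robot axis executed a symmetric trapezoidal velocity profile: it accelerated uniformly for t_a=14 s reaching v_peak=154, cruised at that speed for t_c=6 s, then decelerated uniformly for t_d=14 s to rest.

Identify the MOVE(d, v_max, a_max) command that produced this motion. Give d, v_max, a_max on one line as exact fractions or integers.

a_max = 154/14 = 11
d_a = ½·154·14 = 1078; d_c = 154·6 = 924
d = 2·1078 + 924 = 3080
t_c = 6 > 0 ⇒ limit active, v_max = 154

d=3080 v_max=154 a_max=11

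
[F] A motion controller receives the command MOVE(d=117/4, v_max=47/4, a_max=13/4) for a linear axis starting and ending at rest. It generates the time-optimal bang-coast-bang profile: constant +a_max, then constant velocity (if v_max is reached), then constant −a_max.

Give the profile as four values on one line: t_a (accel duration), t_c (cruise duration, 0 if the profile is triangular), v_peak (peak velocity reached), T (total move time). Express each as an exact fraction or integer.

v_max²/a_max = (47/4)²/(13/4) = 2209/52
117/4 < 2209/52 so t_c = 0
v_peak = √(117/4·13/4) = √(1521/16) = 39/4
t_a = (39/4)/(13/4) = 3; t_c = 0
T = 2·3 = 6

t_a=3 t_c=0 v_peak=39/4 T=6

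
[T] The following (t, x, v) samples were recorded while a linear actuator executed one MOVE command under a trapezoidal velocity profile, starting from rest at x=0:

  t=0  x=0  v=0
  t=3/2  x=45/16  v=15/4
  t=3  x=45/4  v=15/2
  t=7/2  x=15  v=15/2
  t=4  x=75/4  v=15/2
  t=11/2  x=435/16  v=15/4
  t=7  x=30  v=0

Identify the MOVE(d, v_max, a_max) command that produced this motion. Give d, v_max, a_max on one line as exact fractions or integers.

d=30 v_max=15/2 a_max=5/2

final state: t=7, x=30, v=0 → d = 30
a_max = (15/4−0)/(3/2−0) = 5/2
max v = 15/2 over t∈[3,4] → v_max = 15/2
check: 15/2·(3+1) = 30 ✓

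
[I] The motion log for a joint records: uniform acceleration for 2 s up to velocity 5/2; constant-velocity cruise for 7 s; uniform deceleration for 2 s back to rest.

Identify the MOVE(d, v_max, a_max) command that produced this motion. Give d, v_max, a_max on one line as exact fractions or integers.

a_max = (5/2)/2 = 5/4
d_a = ½·5/2·2 = 5/2; d_c = 5/2·7 = 35/2
d = 2·5/2 + 35/2 = 45/2
t_c = 7 > 0 ⇒ limit active, v_max = 5/2

d=45/2 v_max=5/2 a_max=5/4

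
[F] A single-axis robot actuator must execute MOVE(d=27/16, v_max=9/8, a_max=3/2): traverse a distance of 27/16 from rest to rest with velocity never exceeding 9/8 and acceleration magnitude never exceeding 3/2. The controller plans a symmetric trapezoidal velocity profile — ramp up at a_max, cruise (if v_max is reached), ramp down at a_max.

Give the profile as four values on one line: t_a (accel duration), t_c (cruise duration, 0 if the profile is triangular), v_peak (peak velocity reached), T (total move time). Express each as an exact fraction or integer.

(v_max)²/a_max = (9/8)²/(3/2) = 27/32
27/16 ≥ 27/32 → trapezoidal
t_a = (9/8)/(3/2) = 3/4; v_peak = 9/8
d_cruise = 27/16 − 27/32 = 27/32; t_c = (27/32)/(9/8) = 3/4
T = 2·3/4 + 3/4 = 9/4

t_a=3/4 t_c=3/4 v_peak=9/8 T=9/4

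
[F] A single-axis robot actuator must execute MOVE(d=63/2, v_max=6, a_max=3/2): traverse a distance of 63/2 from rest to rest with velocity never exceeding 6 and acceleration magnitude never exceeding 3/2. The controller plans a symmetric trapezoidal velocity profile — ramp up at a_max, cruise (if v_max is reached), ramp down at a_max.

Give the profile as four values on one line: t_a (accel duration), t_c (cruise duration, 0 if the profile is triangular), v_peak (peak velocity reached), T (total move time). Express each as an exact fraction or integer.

v_max²/a_max = 6²/(3/2) = 24
63/2 ≥ 24 ⇒ cruise phase
t_a = 6/(3/2) = 4; v_peak = 6
d_cruise = 63/2 − 24 = 15/2; t_c = (15/2)/6 = 5/4
T = 2·4 + 5/4 = 37/4

t_a=4 t_c=5/4 v_peak=6 T=37/4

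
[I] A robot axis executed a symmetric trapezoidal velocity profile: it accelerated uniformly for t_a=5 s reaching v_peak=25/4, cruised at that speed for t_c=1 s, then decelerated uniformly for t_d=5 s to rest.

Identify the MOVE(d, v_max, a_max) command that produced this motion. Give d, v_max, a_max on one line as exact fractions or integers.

a_max = (25/4)/5 = 5/4
d_a = ½·25/4·5 = 125/8; d_c = 25/4·1 = 25/4
d = 2·125/8 + 25/4 = 75/2
t_c = 1 > 0 → v_max = v_peak = 25/4

d=75/2 v_max=25/4 a_max=5/4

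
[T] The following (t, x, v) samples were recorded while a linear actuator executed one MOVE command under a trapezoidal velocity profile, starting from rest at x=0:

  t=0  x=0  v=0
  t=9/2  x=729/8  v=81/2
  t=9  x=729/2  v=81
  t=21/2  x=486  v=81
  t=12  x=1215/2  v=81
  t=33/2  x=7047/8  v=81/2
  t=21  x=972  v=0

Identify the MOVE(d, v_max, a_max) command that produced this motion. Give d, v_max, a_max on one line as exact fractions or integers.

d=972 v_max=81 a_max=9

final state: t=21, x=972, v=0 → d = 972
a_max = (81/2−0)/(9/2−0) = 9
max v = 81 over t∈[9,12] → v_max = 81
check: 81·(9+3) = 972 ✓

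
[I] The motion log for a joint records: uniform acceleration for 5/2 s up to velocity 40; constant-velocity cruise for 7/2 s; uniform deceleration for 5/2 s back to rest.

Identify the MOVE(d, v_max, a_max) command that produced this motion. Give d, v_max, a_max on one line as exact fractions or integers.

a_max = 40/(5/2) = 16
d_a = ½·40·5/2 = 50; d_c = 40·7/2 = 140
d = 2·50 + 140 = 240
t_c = 7/2 > 0 so v_max = 40

d=240 v_max=40 a_max=16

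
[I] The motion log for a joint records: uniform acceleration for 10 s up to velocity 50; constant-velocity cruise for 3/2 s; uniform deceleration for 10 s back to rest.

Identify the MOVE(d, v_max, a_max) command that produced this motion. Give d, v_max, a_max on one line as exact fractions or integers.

d=575 v_max=50 a_max=5

a_max = 50/10 = 5
d_a = ½·50·10 = 250; d_c = 50·3/2 = 75
d = 2·250 + 75 = 575
t_c = 3/2 > 0 → v_max = v_peak = 50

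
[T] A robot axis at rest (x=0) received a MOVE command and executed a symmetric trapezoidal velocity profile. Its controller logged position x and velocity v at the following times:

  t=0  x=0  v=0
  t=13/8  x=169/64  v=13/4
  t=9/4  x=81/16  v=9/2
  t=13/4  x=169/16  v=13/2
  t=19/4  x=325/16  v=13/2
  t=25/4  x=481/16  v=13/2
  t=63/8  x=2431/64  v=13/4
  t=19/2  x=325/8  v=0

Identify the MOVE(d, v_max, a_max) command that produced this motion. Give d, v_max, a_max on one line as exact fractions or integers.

d=325/8 v_max=13/2 a_max=2

final state: t=19/2, x=325/8, v=0 → d = 325/8
a_max = (13/4−0)/(13/8−0) = 2
max v = 13/2 over t∈[13/4,25/4] → v_max = 13/2
check: 13/2·(13/4+3) = 325/8 ✓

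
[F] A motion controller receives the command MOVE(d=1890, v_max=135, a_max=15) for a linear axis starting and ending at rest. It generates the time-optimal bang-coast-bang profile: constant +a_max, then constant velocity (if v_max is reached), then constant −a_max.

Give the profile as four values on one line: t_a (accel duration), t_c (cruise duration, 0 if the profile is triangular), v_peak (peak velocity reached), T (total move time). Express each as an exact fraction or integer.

v_max²/a_max = 135²/15 = 1215
1890 ≥ 1215 so v_max reached
t_a = 135/15 = 9; v_peak = 135
d_cruise = 1890 − 1215 = 675; t_c = 675/135 = 5
T = 2·9 + 5 = 23

t_a=9 t_c=5 v_peak=135 T=23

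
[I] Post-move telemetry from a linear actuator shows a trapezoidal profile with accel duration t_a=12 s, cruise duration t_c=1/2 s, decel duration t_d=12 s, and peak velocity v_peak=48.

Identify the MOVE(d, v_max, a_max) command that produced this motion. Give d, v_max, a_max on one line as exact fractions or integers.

d=600 v_max=48 a_max=4

a_max = 48/12 = 4
d_a = ½·48·12 = 288; d_c = 48·1/2 = 24
d = 2·288 + 24 = 600
t_c = 1/2 > 0 so v_max = 48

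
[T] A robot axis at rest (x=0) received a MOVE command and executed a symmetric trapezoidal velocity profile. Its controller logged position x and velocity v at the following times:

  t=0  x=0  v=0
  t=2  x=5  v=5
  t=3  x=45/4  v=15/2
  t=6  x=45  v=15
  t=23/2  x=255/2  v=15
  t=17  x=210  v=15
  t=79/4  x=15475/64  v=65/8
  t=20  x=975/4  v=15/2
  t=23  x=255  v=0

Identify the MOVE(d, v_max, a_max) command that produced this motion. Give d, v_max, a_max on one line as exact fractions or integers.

d=255 v_max=15 a_max=5/2

final state: t=23, x=255, v=0 → d = 255
a_max = (5−0)/(2−0) = 5/2
max v = 15 over t∈[6,17] → v_max = 15
check: 15·(6+11) = 255 ✓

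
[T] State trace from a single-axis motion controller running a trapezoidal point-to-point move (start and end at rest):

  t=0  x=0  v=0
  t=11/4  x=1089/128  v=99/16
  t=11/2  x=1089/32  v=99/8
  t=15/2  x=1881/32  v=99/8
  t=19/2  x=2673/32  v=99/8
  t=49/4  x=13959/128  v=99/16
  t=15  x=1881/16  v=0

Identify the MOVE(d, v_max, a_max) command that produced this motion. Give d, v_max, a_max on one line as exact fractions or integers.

d=1881/16 v_max=99/8 a_max=9/4

final state: t=15, x=1881/16, v=0 → d = 1881/16
a_max = (99/16−0)/(11/4−0) = 9/4
max v = 99/8 over t∈[11/2,19/2] → v_max = 99/8
check: 99/8·(11/2+4) = 1881/16 ✓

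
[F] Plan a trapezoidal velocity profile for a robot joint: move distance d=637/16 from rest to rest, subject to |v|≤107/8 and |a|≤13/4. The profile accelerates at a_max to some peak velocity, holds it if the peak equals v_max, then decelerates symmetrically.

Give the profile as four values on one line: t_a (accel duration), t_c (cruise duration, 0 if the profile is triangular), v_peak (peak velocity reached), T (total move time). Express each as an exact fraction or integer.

t_a=7/2 t_c=0 v_peak=91/8 T=7

(v_max)²/a_max = (107/8)²/(13/4) = 11449/208
637/16 < 11449/208 ⇒ no cruise
v_peak = √(637/16·13/4) = √(8281/64) = 91/8
t_a = (91/8)/(13/4) = 7/2; t_c = 0
T = 2·7/2 = 7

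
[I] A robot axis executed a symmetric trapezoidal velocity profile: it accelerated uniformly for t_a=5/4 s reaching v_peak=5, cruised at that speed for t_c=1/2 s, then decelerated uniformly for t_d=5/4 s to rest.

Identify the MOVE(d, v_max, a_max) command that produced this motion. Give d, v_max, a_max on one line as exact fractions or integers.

a_max = 5/(5/4) = 4
d_a = ½·5·5/4 = 25/8; d_c = 5·1/2 = 5/2
d = 2·25/8 + 5/2 = 35/4
t_c = 1/2 > 0 so v_max = 5

d=35/4 v_max=5 a_max=4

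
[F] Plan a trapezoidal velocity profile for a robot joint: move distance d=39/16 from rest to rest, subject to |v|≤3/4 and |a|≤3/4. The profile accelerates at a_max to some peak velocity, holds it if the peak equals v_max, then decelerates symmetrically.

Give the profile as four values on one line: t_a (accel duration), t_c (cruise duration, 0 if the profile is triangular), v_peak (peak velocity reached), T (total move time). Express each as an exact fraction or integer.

t_a=1 t_c=9/4 v_peak=3/4 T=17/4

v_max²/a_max = (3/4)²/(3/4) = 3/4
39/16 ≥ 3/4 → trapezoidal
t_a = (3/4)/(3/4) = 1; v_peak = 3/4
d_cruise = 39/16 − 3/4 = 27/16; t_c = (27/16)/(3/4) = 9/4
T = 2·1 + 9/4 = 17/4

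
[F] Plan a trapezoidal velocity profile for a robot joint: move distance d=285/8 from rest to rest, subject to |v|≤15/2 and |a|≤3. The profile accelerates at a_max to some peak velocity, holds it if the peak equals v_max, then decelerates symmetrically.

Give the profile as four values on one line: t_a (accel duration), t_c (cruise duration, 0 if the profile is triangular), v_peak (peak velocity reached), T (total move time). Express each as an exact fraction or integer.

(v_max)²/a_max = (15/2)²/3 = 75/4
285/8 ≥ 75/4 ⇒ cruise phase
t_a = (15/2)/3 = 5/2; v_peak = 15/2
d_cruise = 285/8 − 75/4 = 135/8; t_c = (135/8)/(15/2) = 9/4
T = 2·5/2 + 9/4 = 29/4

t_a=5/2 t_c=9/4 v_peak=15/2 T=29/4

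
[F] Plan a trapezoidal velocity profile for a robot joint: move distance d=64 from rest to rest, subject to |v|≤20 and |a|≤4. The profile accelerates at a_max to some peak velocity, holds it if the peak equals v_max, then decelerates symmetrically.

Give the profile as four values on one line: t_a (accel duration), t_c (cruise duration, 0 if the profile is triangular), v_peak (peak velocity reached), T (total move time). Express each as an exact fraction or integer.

v_max²/a_max = 20²/4 = 100
64 < 100 → triangular
v_peak = √(64·4) = √256 = 16
t_a = 16/4 = 4; t_c = 0
T = 2·4 = 8

t_a=4 t_c=0 v_peak=16 T=8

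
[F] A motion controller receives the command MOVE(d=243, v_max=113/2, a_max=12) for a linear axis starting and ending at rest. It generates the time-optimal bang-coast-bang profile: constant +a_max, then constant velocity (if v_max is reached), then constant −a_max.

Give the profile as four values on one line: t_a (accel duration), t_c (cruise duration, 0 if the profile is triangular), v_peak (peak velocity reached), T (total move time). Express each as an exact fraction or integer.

vₘ²/aₘ = (113/2)²/12 = 12769/48
243 < 12769/48 → triangular
v_peak = √(243·12) = √2916 = 54
t_a = 54/12 = 9/2; t_c = 0
T = 2·9/2 = 9

t_a=9/2 t_c=0 v_peak=54 T=9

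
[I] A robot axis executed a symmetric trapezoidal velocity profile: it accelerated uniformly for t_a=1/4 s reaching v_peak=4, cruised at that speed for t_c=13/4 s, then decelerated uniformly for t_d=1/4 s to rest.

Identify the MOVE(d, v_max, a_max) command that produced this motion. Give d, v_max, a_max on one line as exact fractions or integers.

d=14 v_max=4 a_max=16

a_max = 4/(1/4) = 16
d_a = ½·4·1/4 = 1/2; d_c = 4·13/4 = 13
d = 2·1/2 + 13 = 14
t_c = 13/4 > 0 so v_max = 4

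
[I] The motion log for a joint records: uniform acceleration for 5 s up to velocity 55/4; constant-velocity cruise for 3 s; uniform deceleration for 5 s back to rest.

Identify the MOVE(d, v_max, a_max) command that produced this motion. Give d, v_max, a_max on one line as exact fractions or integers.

d=110 v_max=55/4 a_max=11/4

a_max = (55/4)/5 = 11/4
d_a = ½·55/4·5 = 275/8; d_c = 55/4·3 = 165/4
d = 2·275/8 + 165/4 = 110
t_c = 3 > 0 → v_max = v_peak = 55/4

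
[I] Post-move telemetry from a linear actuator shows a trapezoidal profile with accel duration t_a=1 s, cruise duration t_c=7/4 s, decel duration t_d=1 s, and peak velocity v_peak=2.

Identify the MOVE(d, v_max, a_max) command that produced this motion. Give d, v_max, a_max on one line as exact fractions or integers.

d=11/2 v_max=2 a_max=2

a_max = 2/1 = 2
d_a = ½·2·1 = 1; d_c = 2·7/4 = 7/2
d = 2·1 + 7/2 = 11/2
t_c = 7/4 > 0 → v_max = v_peak = 2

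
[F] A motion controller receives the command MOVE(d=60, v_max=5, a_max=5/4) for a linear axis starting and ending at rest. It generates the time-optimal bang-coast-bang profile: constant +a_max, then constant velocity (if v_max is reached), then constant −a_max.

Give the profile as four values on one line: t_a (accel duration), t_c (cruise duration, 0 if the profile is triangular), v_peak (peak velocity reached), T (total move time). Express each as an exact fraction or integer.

vₘ²/aₘ = 5²/(5/4) = 20
60 ≥ 20 so v_max reached
t_a = 5/(5/4) = 4; v_peak = 5
d_cruise = 60 − 20 = 40; t_c = 40/5 = 8
T = 2·4 + 8 = 16

t_a=4 t_c=8 v_peak=5 T=16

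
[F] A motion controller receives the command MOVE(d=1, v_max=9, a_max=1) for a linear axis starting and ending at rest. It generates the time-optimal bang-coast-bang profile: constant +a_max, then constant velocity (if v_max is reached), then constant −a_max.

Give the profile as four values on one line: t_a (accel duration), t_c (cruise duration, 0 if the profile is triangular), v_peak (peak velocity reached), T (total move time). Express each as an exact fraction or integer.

(v_max)²/a_max = 9²/1 = 81
1 < 81 ⇒ no cruise
v_peak = √(1·1) = √1 = 1
t_a = 1/1 = 1; t_c = 0
T = 2·1 = 2

t_a=1 t_c=0 v_peak=1 T=2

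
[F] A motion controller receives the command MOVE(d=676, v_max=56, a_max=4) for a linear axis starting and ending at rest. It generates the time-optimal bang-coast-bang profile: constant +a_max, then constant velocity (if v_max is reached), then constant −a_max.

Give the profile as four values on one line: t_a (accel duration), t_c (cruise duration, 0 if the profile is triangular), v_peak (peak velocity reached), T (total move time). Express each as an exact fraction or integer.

v_max²/a_max = 56²/4 = 784
676 < 784 ⇒ no cruise
v_peak = √(676·4) = √2704 = 52
t_a = 52/4 = 13; t_c = 0
T = 2·13 = 26

t_a=13 t_c=0 v_peak=52 T=26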